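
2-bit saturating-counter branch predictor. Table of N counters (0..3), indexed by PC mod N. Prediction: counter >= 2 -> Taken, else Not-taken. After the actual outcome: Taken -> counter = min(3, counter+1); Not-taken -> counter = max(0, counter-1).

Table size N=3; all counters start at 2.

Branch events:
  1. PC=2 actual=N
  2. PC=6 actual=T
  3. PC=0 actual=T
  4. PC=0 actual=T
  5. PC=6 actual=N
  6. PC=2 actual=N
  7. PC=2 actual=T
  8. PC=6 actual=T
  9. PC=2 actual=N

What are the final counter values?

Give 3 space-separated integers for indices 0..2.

Answer: 3 2 0

Derivation:
Ev 1: PC=2 idx=2 pred=T actual=N -> ctr[2]=1
Ev 2: PC=6 idx=0 pred=T actual=T -> ctr[0]=3
Ev 3: PC=0 idx=0 pred=T actual=T -> ctr[0]=3
Ev 4: PC=0 idx=0 pred=T actual=T -> ctr[0]=3
Ev 5: PC=6 idx=0 pred=T actual=N -> ctr[0]=2
Ev 6: PC=2 idx=2 pred=N actual=N -> ctr[2]=0
Ev 7: PC=2 idx=2 pred=N actual=T -> ctr[2]=1
Ev 8: PC=6 idx=0 pred=T actual=T -> ctr[0]=3
Ev 9: PC=2 idx=2 pred=N actual=N -> ctr[2]=0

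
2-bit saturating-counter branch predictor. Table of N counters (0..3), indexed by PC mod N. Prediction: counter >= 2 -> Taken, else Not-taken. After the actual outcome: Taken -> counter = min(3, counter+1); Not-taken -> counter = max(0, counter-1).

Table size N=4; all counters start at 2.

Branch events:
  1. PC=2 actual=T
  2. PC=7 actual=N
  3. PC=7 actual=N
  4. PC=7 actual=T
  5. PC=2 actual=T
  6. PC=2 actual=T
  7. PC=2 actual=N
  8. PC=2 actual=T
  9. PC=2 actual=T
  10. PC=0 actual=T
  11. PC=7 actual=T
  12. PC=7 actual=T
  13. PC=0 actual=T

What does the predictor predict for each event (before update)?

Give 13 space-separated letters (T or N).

Ev 1: PC=2 idx=2 pred=T actual=T -> ctr[2]=3
Ev 2: PC=7 idx=3 pred=T actual=N -> ctr[3]=1
Ev 3: PC=7 idx=3 pred=N actual=N -> ctr[3]=0
Ev 4: PC=7 idx=3 pred=N actual=T -> ctr[3]=1
Ev 5: PC=2 idx=2 pred=T actual=T -> ctr[2]=3
Ev 6: PC=2 idx=2 pred=T actual=T -> ctr[2]=3
Ev 7: PC=2 idx=2 pred=T actual=N -> ctr[2]=2
Ev 8: PC=2 idx=2 pred=T actual=T -> ctr[2]=3
Ev 9: PC=2 idx=2 pred=T actual=T -> ctr[2]=3
Ev 10: PC=0 idx=0 pred=T actual=T -> ctr[0]=3
Ev 11: PC=7 idx=3 pred=N actual=T -> ctr[3]=2
Ev 12: PC=7 idx=3 pred=T actual=T -> ctr[3]=3
Ev 13: PC=0 idx=0 pred=T actual=T -> ctr[0]=3

Answer: T T N N T T T T T T N T T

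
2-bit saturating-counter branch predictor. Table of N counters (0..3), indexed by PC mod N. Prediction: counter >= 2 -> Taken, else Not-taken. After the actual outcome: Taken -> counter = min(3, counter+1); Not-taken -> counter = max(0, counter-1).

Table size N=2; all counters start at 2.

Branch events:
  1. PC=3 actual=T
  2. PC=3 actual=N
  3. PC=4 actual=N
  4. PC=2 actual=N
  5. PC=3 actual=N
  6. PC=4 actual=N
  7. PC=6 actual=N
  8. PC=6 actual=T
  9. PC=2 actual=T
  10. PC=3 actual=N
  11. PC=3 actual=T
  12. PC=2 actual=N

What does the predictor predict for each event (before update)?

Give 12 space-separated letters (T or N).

Answer: T T T N T N N N N N N T

Derivation:
Ev 1: PC=3 idx=1 pred=T actual=T -> ctr[1]=3
Ev 2: PC=3 idx=1 pred=T actual=N -> ctr[1]=2
Ev 3: PC=4 idx=0 pred=T actual=N -> ctr[0]=1
Ev 4: PC=2 idx=0 pred=N actual=N -> ctr[0]=0
Ev 5: PC=3 idx=1 pred=T actual=N -> ctr[1]=1
Ev 6: PC=4 idx=0 pred=N actual=N -> ctr[0]=0
Ev 7: PC=6 idx=0 pred=N actual=N -> ctr[0]=0
Ev 8: PC=6 idx=0 pred=N actual=T -> ctr[0]=1
Ev 9: PC=2 idx=0 pred=N actual=T -> ctr[0]=2
Ev 10: PC=3 idx=1 pred=N actual=N -> ctr[1]=0
Ev 11: PC=3 idx=1 pred=N actual=T -> ctr[1]=1
Ev 12: PC=2 idx=0 pred=T actual=N -> ctr[0]=1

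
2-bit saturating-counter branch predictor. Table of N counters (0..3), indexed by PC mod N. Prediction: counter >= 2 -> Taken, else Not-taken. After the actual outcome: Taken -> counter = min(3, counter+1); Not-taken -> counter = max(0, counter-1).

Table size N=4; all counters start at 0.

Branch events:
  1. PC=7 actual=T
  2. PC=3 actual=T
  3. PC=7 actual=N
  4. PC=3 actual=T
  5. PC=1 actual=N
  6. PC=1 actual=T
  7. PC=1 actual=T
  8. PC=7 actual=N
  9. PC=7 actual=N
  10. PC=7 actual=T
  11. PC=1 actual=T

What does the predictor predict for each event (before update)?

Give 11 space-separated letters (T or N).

Ev 1: PC=7 idx=3 pred=N actual=T -> ctr[3]=1
Ev 2: PC=3 idx=3 pred=N actual=T -> ctr[3]=2
Ev 3: PC=7 idx=3 pred=T actual=N -> ctr[3]=1
Ev 4: PC=3 idx=3 pred=N actual=T -> ctr[3]=2
Ev 5: PC=1 idx=1 pred=N actual=N -> ctr[1]=0
Ev 6: PC=1 idx=1 pred=N actual=T -> ctr[1]=1
Ev 7: PC=1 idx=1 pred=N actual=T -> ctr[1]=2
Ev 8: PC=7 idx=3 pred=T actual=N -> ctr[3]=1
Ev 9: PC=7 idx=3 pred=N actual=N -> ctr[3]=0
Ev 10: PC=7 idx=3 pred=N actual=T -> ctr[3]=1
Ev 11: PC=1 idx=1 pred=T actual=T -> ctr[1]=3

Answer: N N T N N N N T N N T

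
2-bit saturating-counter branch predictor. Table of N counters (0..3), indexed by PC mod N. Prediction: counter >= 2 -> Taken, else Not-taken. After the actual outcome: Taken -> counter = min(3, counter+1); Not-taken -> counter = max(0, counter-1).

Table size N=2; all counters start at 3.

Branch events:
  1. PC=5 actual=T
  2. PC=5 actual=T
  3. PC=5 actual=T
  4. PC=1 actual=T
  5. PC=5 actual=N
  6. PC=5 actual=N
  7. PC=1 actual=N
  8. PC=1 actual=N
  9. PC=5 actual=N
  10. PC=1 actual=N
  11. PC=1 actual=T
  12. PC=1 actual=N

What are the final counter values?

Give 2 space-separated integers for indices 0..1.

Answer: 3 0

Derivation:
Ev 1: PC=5 idx=1 pred=T actual=T -> ctr[1]=3
Ev 2: PC=5 idx=1 pred=T actual=T -> ctr[1]=3
Ev 3: PC=5 idx=1 pred=T actual=T -> ctr[1]=3
Ev 4: PC=1 idx=1 pred=T actual=T -> ctr[1]=3
Ev 5: PC=5 idx=1 pred=T actual=N -> ctr[1]=2
Ev 6: PC=5 idx=1 pred=T actual=N -> ctr[1]=1
Ev 7: PC=1 idx=1 pred=N actual=N -> ctr[1]=0
Ev 8: PC=1 idx=1 pred=N actual=N -> ctr[1]=0
Ev 9: PC=5 idx=1 pred=N actual=N -> ctr[1]=0
Ev 10: PC=1 idx=1 pred=N actual=N -> ctr[1]=0
Ev 11: PC=1 idx=1 pred=N actual=T -> ctr[1]=1
Ev 12: PC=1 idx=1 pred=N actual=N -> ctr[1]=0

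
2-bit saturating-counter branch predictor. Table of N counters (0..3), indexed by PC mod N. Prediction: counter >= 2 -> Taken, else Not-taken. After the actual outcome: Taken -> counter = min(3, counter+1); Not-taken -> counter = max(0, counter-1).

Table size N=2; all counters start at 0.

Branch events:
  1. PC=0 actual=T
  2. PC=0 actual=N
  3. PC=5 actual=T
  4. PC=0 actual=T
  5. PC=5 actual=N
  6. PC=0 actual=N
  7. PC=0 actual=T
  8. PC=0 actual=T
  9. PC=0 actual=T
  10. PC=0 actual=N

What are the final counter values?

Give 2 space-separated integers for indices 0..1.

Ev 1: PC=0 idx=0 pred=N actual=T -> ctr[0]=1
Ev 2: PC=0 idx=0 pred=N actual=N -> ctr[0]=0
Ev 3: PC=5 idx=1 pred=N actual=T -> ctr[1]=1
Ev 4: PC=0 idx=0 pred=N actual=T -> ctr[0]=1
Ev 5: PC=5 idx=1 pred=N actual=N -> ctr[1]=0
Ev 6: PC=0 idx=0 pred=N actual=N -> ctr[0]=0
Ev 7: PC=0 idx=0 pred=N actual=T -> ctr[0]=1
Ev 8: PC=0 idx=0 pred=N actual=T -> ctr[0]=2
Ev 9: PC=0 idx=0 pred=T actual=T -> ctr[0]=3
Ev 10: PC=0 idx=0 pred=T actual=N -> ctr[0]=2

Answer: 2 0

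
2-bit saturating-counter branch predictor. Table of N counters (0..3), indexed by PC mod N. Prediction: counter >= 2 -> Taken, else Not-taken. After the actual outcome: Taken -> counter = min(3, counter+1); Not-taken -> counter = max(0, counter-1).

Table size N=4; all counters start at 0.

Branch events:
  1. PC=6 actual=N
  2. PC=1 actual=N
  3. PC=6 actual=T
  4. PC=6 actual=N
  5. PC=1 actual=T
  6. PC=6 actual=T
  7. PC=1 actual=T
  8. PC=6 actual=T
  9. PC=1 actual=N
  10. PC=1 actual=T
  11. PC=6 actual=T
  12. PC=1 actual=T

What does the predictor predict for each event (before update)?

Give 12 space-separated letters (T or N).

Ev 1: PC=6 idx=2 pred=N actual=N -> ctr[2]=0
Ev 2: PC=1 idx=1 pred=N actual=N -> ctr[1]=0
Ev 3: PC=6 idx=2 pred=N actual=T -> ctr[2]=1
Ev 4: PC=6 idx=2 pred=N actual=N -> ctr[2]=0
Ev 5: PC=1 idx=1 pred=N actual=T -> ctr[1]=1
Ev 6: PC=6 idx=2 pred=N actual=T -> ctr[2]=1
Ev 7: PC=1 idx=1 pred=N actual=T -> ctr[1]=2
Ev 8: PC=6 idx=2 pred=N actual=T -> ctr[2]=2
Ev 9: PC=1 idx=1 pred=T actual=N -> ctr[1]=1
Ev 10: PC=1 idx=1 pred=N actual=T -> ctr[1]=2
Ev 11: PC=6 idx=2 pred=T actual=T -> ctr[2]=3
Ev 12: PC=1 idx=1 pred=T actual=T -> ctr[1]=3

Answer: N N N N N N N N T N T T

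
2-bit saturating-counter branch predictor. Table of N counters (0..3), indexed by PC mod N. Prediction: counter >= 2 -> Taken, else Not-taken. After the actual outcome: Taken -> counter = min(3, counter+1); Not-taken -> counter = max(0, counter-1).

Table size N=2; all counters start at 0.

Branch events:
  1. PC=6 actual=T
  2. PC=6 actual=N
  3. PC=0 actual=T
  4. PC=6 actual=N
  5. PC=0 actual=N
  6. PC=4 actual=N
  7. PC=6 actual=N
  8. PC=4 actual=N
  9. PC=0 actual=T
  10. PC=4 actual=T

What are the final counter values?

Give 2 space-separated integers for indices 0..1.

Ev 1: PC=6 idx=0 pred=N actual=T -> ctr[0]=1
Ev 2: PC=6 idx=0 pred=N actual=N -> ctr[0]=0
Ev 3: PC=0 idx=0 pred=N actual=T -> ctr[0]=1
Ev 4: PC=6 idx=0 pred=N actual=N -> ctr[0]=0
Ev 5: PC=0 idx=0 pred=N actual=N -> ctr[0]=0
Ev 6: PC=4 idx=0 pred=N actual=N -> ctr[0]=0
Ev 7: PC=6 idx=0 pred=N actual=N -> ctr[0]=0
Ev 8: PC=4 idx=0 pred=N actual=N -> ctr[0]=0
Ev 9: PC=0 idx=0 pred=N actual=T -> ctr[0]=1
Ev 10: PC=4 idx=0 pred=N actual=T -> ctr[0]=2

Answer: 2 0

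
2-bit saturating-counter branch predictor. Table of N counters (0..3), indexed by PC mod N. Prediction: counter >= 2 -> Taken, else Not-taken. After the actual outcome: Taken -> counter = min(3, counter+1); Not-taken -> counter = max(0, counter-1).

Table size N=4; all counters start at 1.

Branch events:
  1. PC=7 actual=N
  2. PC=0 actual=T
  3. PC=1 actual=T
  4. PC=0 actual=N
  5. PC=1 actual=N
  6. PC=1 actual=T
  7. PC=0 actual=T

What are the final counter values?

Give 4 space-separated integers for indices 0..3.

Answer: 2 2 1 0

Derivation:
Ev 1: PC=7 idx=3 pred=N actual=N -> ctr[3]=0
Ev 2: PC=0 idx=0 pred=N actual=T -> ctr[0]=2
Ev 3: PC=1 idx=1 pred=N actual=T -> ctr[1]=2
Ev 4: PC=0 idx=0 pred=T actual=N -> ctr[0]=1
Ev 5: PC=1 idx=1 pred=T actual=N -> ctr[1]=1
Ev 6: PC=1 idx=1 pred=N actual=T -> ctr[1]=2
Ev 7: PC=0 idx=0 pred=N actual=T -> ctr[0]=2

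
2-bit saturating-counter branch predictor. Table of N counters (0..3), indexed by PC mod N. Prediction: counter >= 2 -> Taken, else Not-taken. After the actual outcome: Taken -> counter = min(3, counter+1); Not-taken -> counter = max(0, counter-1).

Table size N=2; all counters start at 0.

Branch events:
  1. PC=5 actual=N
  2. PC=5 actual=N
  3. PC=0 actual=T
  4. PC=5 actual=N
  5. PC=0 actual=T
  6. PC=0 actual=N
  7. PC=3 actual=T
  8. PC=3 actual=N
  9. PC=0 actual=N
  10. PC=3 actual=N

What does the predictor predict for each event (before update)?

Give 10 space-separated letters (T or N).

Ev 1: PC=5 idx=1 pred=N actual=N -> ctr[1]=0
Ev 2: PC=5 idx=1 pred=N actual=N -> ctr[1]=0
Ev 3: PC=0 idx=0 pred=N actual=T -> ctr[0]=1
Ev 4: PC=5 idx=1 pred=N actual=N -> ctr[1]=0
Ev 5: PC=0 idx=0 pred=N actual=T -> ctr[0]=2
Ev 6: PC=0 idx=0 pred=T actual=N -> ctr[0]=1
Ev 7: PC=3 idx=1 pred=N actual=T -> ctr[1]=1
Ev 8: PC=3 idx=1 pred=N actual=N -> ctr[1]=0
Ev 9: PC=0 idx=0 pred=N actual=N -> ctr[0]=0
Ev 10: PC=3 idx=1 pred=N actual=N -> ctr[1]=0

Answer: N N N N N T N N N N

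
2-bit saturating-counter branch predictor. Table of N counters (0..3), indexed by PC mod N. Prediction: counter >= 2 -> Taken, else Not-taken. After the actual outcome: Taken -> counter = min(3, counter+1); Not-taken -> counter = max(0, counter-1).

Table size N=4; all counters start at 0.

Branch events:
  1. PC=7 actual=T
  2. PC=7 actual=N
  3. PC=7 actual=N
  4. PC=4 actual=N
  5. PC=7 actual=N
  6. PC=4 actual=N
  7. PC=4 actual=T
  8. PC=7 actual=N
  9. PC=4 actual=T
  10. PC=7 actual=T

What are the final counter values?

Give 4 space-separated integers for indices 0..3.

Ev 1: PC=7 idx=3 pred=N actual=T -> ctr[3]=1
Ev 2: PC=7 idx=3 pred=N actual=N -> ctr[3]=0
Ev 3: PC=7 idx=3 pred=N actual=N -> ctr[3]=0
Ev 4: PC=4 idx=0 pred=N actual=N -> ctr[0]=0
Ev 5: PC=7 idx=3 pred=N actual=N -> ctr[3]=0
Ev 6: PC=4 idx=0 pred=N actual=N -> ctr[0]=0
Ev 7: PC=4 idx=0 pred=N actual=T -> ctr[0]=1
Ev 8: PC=7 idx=3 pred=N actual=N -> ctr[3]=0
Ev 9: PC=4 idx=0 pred=N actual=T -> ctr[0]=2
Ev 10: PC=7 idx=3 pred=N actual=T -> ctr[3]=1

Answer: 2 0 0 1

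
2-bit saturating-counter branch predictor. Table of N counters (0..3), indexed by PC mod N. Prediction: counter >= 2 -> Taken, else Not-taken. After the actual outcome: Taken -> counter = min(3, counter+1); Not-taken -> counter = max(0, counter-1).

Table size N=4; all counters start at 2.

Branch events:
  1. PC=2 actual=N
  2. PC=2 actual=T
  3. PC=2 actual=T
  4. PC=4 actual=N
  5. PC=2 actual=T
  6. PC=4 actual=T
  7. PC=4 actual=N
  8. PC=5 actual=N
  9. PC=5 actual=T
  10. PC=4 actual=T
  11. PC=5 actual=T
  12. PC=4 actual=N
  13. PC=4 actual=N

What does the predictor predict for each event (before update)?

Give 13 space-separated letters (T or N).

Ev 1: PC=2 idx=2 pred=T actual=N -> ctr[2]=1
Ev 2: PC=2 idx=2 pred=N actual=T -> ctr[2]=2
Ev 3: PC=2 idx=2 pred=T actual=T -> ctr[2]=3
Ev 4: PC=4 idx=0 pred=T actual=N -> ctr[0]=1
Ev 5: PC=2 idx=2 pred=T actual=T -> ctr[2]=3
Ev 6: PC=4 idx=0 pred=N actual=T -> ctr[0]=2
Ev 7: PC=4 idx=0 pred=T actual=N -> ctr[0]=1
Ev 8: PC=5 idx=1 pred=T actual=N -> ctr[1]=1
Ev 9: PC=5 idx=1 pred=N actual=T -> ctr[1]=2
Ev 10: PC=4 idx=0 pred=N actual=T -> ctr[0]=2
Ev 11: PC=5 idx=1 pred=T actual=T -> ctr[1]=3
Ev 12: PC=4 idx=0 pred=T actual=N -> ctr[0]=1
Ev 13: PC=4 idx=0 pred=N actual=N -> ctr[0]=0

Answer: T N T T T N T T N N T T N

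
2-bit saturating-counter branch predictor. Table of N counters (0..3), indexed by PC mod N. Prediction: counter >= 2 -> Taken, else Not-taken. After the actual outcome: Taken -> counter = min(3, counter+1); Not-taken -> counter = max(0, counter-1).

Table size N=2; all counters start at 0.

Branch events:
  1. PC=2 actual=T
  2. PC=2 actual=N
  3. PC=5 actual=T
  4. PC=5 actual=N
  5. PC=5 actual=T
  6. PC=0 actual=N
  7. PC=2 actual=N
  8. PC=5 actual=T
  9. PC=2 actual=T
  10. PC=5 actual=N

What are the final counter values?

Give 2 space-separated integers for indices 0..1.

Answer: 1 1

Derivation:
Ev 1: PC=2 idx=0 pred=N actual=T -> ctr[0]=1
Ev 2: PC=2 idx=0 pred=N actual=N -> ctr[0]=0
Ev 3: PC=5 idx=1 pred=N actual=T -> ctr[1]=1
Ev 4: PC=5 idx=1 pred=N actual=N -> ctr[1]=0
Ev 5: PC=5 idx=1 pred=N actual=T -> ctr[1]=1
Ev 6: PC=0 idx=0 pred=N actual=N -> ctr[0]=0
Ev 7: PC=2 idx=0 pred=N actual=N -> ctr[0]=0
Ev 8: PC=5 idx=1 pred=N actual=T -> ctr[1]=2
Ev 9: PC=2 idx=0 pred=N actual=T -> ctr[0]=1
Ev 10: PC=5 idx=1 pred=T actual=N -> ctr[1]=1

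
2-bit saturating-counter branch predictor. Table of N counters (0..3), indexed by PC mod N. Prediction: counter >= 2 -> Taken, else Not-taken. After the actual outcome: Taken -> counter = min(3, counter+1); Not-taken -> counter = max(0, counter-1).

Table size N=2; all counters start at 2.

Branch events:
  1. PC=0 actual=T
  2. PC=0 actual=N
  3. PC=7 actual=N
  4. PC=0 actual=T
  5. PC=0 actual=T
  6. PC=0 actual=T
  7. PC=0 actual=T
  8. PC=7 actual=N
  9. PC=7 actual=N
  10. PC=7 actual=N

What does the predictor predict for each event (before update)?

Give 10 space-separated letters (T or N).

Ev 1: PC=0 idx=0 pred=T actual=T -> ctr[0]=3
Ev 2: PC=0 idx=0 pred=T actual=N -> ctr[0]=2
Ev 3: PC=7 idx=1 pred=T actual=N -> ctr[1]=1
Ev 4: PC=0 idx=0 pred=T actual=T -> ctr[0]=3
Ev 5: PC=0 idx=0 pred=T actual=T -> ctr[0]=3
Ev 6: PC=0 idx=0 pred=T actual=T -> ctr[0]=3
Ev 7: PC=0 idx=0 pred=T actual=T -> ctr[0]=3
Ev 8: PC=7 idx=1 pred=N actual=N -> ctr[1]=0
Ev 9: PC=7 idx=1 pred=N actual=N -> ctr[1]=0
Ev 10: PC=7 idx=1 pred=N actual=N -> ctr[1]=0

Answer: T T T T T T T N N N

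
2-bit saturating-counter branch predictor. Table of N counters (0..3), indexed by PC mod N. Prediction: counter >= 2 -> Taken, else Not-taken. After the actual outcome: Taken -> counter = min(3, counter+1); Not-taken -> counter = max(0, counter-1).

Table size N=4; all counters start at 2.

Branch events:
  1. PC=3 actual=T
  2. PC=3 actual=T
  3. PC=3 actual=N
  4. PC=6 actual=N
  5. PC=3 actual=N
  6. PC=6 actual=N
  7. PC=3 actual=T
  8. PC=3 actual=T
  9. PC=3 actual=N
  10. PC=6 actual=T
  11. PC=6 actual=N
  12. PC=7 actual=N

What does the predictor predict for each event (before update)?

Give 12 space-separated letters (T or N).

Answer: T T T T T N N T T N N T

Derivation:
Ev 1: PC=3 idx=3 pred=T actual=T -> ctr[3]=3
Ev 2: PC=3 idx=3 pred=T actual=T -> ctr[3]=3
Ev 3: PC=3 idx=3 pred=T actual=N -> ctr[3]=2
Ev 4: PC=6 idx=2 pred=T actual=N -> ctr[2]=1
Ev 5: PC=3 idx=3 pred=T actual=N -> ctr[3]=1
Ev 6: PC=6 idx=2 pred=N actual=N -> ctr[2]=0
Ev 7: PC=3 idx=3 pred=N actual=T -> ctr[3]=2
Ev 8: PC=3 idx=3 pred=T actual=T -> ctr[3]=3
Ev 9: PC=3 idx=3 pred=T actual=N -> ctr[3]=2
Ev 10: PC=6 idx=2 pred=N actual=T -> ctr[2]=1
Ev 11: PC=6 idx=2 pred=N actual=N -> ctr[2]=0
Ev 12: PC=7 idx=3 pred=T actual=N -> ctr[3]=1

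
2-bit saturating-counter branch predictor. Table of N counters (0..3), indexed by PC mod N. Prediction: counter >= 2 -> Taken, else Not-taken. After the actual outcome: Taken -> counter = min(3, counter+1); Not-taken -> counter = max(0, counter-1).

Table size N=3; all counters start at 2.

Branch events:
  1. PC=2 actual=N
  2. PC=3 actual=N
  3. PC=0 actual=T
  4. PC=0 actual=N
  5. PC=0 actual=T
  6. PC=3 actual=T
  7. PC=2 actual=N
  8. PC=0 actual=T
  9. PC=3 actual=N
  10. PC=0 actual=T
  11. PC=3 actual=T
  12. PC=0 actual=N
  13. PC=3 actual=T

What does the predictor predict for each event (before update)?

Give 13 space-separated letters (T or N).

Answer: T T N T N T N T T T T T T

Derivation:
Ev 1: PC=2 idx=2 pred=T actual=N -> ctr[2]=1
Ev 2: PC=3 idx=0 pred=T actual=N -> ctr[0]=1
Ev 3: PC=0 idx=0 pred=N actual=T -> ctr[0]=2
Ev 4: PC=0 idx=0 pred=T actual=N -> ctr[0]=1
Ev 5: PC=0 idx=0 pred=N actual=T -> ctr[0]=2
Ev 6: PC=3 idx=0 pred=T actual=T -> ctr[0]=3
Ev 7: PC=2 idx=2 pred=N actual=N -> ctr[2]=0
Ev 8: PC=0 idx=0 pred=T actual=T -> ctr[0]=3
Ev 9: PC=3 idx=0 pred=T actual=N -> ctr[0]=2
Ev 10: PC=0 idx=0 pred=T actual=T -> ctr[0]=3
Ev 11: PC=3 idx=0 pred=T actual=T -> ctr[0]=3
Ev 12: PC=0 idx=0 pred=T actual=N -> ctr[0]=2
Ev 13: PC=3 idx=0 pred=T actual=T -> ctr[0]=3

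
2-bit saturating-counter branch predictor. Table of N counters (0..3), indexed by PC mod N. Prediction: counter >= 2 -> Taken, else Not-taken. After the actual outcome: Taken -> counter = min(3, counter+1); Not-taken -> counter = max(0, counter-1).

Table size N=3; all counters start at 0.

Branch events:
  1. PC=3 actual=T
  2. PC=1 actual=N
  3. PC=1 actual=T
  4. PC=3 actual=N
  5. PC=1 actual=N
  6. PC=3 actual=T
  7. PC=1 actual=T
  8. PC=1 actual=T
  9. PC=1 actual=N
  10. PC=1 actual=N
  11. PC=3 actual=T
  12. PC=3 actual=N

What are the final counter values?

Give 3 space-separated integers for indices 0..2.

Answer: 1 0 0

Derivation:
Ev 1: PC=3 idx=0 pred=N actual=T -> ctr[0]=1
Ev 2: PC=1 idx=1 pred=N actual=N -> ctr[1]=0
Ev 3: PC=1 idx=1 pred=N actual=T -> ctr[1]=1
Ev 4: PC=3 idx=0 pred=N actual=N -> ctr[0]=0
Ev 5: PC=1 idx=1 pred=N actual=N -> ctr[1]=0
Ev 6: PC=3 idx=0 pred=N actual=T -> ctr[0]=1
Ev 7: PC=1 idx=1 pred=N actual=T -> ctr[1]=1
Ev 8: PC=1 idx=1 pred=N actual=T -> ctr[1]=2
Ev 9: PC=1 idx=1 pred=T actual=N -> ctr[1]=1
Ev 10: PC=1 idx=1 pred=N actual=N -> ctr[1]=0
Ev 11: PC=3 idx=0 pred=N actual=T -> ctr[0]=2
Ev 12: PC=3 idx=0 pred=T actual=N -> ctr[0]=1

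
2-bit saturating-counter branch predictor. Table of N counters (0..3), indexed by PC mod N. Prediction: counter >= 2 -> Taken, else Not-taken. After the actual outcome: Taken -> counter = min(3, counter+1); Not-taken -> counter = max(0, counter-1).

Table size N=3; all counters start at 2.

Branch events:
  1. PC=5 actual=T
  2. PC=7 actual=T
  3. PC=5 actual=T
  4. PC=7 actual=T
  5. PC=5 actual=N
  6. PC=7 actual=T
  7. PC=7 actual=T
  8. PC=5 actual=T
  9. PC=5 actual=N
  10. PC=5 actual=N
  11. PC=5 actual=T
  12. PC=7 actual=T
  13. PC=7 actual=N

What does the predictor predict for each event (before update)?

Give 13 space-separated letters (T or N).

Ev 1: PC=5 idx=2 pred=T actual=T -> ctr[2]=3
Ev 2: PC=7 idx=1 pred=T actual=T -> ctr[1]=3
Ev 3: PC=5 idx=2 pred=T actual=T -> ctr[2]=3
Ev 4: PC=7 idx=1 pred=T actual=T -> ctr[1]=3
Ev 5: PC=5 idx=2 pred=T actual=N -> ctr[2]=2
Ev 6: PC=7 idx=1 pred=T actual=T -> ctr[1]=3
Ev 7: PC=7 idx=1 pred=T actual=T -> ctr[1]=3
Ev 8: PC=5 idx=2 pred=T actual=T -> ctr[2]=3
Ev 9: PC=5 idx=2 pred=T actual=N -> ctr[2]=2
Ev 10: PC=5 idx=2 pred=T actual=N -> ctr[2]=1
Ev 11: PC=5 idx=2 pred=N actual=T -> ctr[2]=2
Ev 12: PC=7 idx=1 pred=T actual=T -> ctr[1]=3
Ev 13: PC=7 idx=1 pred=T actual=N -> ctr[1]=2

Answer: T T T T T T T T T T N T T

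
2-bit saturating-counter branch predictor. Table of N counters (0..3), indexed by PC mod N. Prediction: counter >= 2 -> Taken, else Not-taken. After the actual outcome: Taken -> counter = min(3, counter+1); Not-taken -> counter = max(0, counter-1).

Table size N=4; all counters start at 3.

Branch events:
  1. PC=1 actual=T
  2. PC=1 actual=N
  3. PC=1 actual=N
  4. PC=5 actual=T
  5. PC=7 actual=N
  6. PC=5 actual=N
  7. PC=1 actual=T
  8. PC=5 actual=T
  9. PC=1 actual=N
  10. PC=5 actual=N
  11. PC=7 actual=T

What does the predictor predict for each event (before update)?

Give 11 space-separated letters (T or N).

Ev 1: PC=1 idx=1 pred=T actual=T -> ctr[1]=3
Ev 2: PC=1 idx=1 pred=T actual=N -> ctr[1]=2
Ev 3: PC=1 idx=1 pred=T actual=N -> ctr[1]=1
Ev 4: PC=5 idx=1 pred=N actual=T -> ctr[1]=2
Ev 5: PC=7 idx=3 pred=T actual=N -> ctr[3]=2
Ev 6: PC=5 idx=1 pred=T actual=N -> ctr[1]=1
Ev 7: PC=1 idx=1 pred=N actual=T -> ctr[1]=2
Ev 8: PC=5 idx=1 pred=T actual=T -> ctr[1]=3
Ev 9: PC=1 idx=1 pred=T actual=N -> ctr[1]=2
Ev 10: PC=5 idx=1 pred=T actual=N -> ctr[1]=1
Ev 11: PC=7 idx=3 pred=T actual=T -> ctr[3]=3

Answer: T T T N T T N T T T T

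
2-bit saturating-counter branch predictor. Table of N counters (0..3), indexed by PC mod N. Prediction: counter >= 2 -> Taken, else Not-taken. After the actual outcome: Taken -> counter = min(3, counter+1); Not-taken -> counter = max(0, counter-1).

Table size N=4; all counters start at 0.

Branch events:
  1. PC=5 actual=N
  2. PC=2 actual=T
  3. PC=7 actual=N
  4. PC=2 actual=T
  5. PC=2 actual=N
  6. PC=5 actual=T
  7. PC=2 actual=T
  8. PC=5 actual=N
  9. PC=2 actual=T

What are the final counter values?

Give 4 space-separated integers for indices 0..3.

Ev 1: PC=5 idx=1 pred=N actual=N -> ctr[1]=0
Ev 2: PC=2 idx=2 pred=N actual=T -> ctr[2]=1
Ev 3: PC=7 idx=3 pred=N actual=N -> ctr[3]=0
Ev 4: PC=2 idx=2 pred=N actual=T -> ctr[2]=2
Ev 5: PC=2 idx=2 pred=T actual=N -> ctr[2]=1
Ev 6: PC=5 idx=1 pred=N actual=T -> ctr[1]=1
Ev 7: PC=2 idx=2 pred=N actual=T -> ctr[2]=2
Ev 8: PC=5 idx=1 pred=N actual=N -> ctr[1]=0
Ev 9: PC=2 idx=2 pred=T actual=T -> ctr[2]=3

Answer: 0 0 3 0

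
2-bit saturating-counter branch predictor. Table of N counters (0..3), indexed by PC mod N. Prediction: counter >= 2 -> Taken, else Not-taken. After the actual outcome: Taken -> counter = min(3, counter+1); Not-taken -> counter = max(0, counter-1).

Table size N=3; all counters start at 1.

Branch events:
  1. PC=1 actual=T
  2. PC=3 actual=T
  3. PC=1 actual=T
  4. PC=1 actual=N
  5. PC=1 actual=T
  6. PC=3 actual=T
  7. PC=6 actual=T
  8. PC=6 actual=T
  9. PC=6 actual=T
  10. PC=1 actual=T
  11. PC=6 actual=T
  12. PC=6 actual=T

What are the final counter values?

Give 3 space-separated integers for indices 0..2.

Answer: 3 3 1

Derivation:
Ev 1: PC=1 idx=1 pred=N actual=T -> ctr[1]=2
Ev 2: PC=3 idx=0 pred=N actual=T -> ctr[0]=2
Ev 3: PC=1 idx=1 pred=T actual=T -> ctr[1]=3
Ev 4: PC=1 idx=1 pred=T actual=N -> ctr[1]=2
Ev 5: PC=1 idx=1 pred=T actual=T -> ctr[1]=3
Ev 6: PC=3 idx=0 pred=T actual=T -> ctr[0]=3
Ev 7: PC=6 idx=0 pred=T actual=T -> ctr[0]=3
Ev 8: PC=6 idx=0 pred=T actual=T -> ctr[0]=3
Ev 9: PC=6 idx=0 pred=T actual=T -> ctr[0]=3
Ev 10: PC=1 idx=1 pred=T actual=T -> ctr[1]=3
Ev 11: PC=6 idx=0 pred=T actual=T -> ctr[0]=3
Ev 12: PC=6 idx=0 pred=T actual=T -> ctr[0]=3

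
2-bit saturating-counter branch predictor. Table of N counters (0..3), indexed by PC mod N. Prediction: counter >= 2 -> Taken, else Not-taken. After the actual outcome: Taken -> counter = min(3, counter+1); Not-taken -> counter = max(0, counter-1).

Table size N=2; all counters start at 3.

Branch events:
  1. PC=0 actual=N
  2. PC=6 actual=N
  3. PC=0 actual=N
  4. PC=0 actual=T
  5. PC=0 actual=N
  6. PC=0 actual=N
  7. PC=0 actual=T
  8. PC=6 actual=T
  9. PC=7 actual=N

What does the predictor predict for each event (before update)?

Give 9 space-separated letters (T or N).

Ev 1: PC=0 idx=0 pred=T actual=N -> ctr[0]=2
Ev 2: PC=6 idx=0 pred=T actual=N -> ctr[0]=1
Ev 3: PC=0 idx=0 pred=N actual=N -> ctr[0]=0
Ev 4: PC=0 idx=0 pred=N actual=T -> ctr[0]=1
Ev 5: PC=0 idx=0 pred=N actual=N -> ctr[0]=0
Ev 6: PC=0 idx=0 pred=N actual=N -> ctr[0]=0
Ev 7: PC=0 idx=0 pred=N actual=T -> ctr[0]=1
Ev 8: PC=6 idx=0 pred=N actual=T -> ctr[0]=2
Ev 9: PC=7 idx=1 pred=T actual=N -> ctr[1]=2

Answer: T T N N N N N N T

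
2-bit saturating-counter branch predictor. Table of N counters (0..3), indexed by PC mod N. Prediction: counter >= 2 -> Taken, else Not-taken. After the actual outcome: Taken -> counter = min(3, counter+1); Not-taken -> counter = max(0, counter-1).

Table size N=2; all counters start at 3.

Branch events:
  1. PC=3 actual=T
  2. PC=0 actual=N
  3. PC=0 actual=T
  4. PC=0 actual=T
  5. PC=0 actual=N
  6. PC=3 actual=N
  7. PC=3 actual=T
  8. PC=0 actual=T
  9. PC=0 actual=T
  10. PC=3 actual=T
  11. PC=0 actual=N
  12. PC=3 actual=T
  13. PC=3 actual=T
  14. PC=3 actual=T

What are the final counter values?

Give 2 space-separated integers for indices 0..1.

Ev 1: PC=3 idx=1 pred=T actual=T -> ctr[1]=3
Ev 2: PC=0 idx=0 pred=T actual=N -> ctr[0]=2
Ev 3: PC=0 idx=0 pred=T actual=T -> ctr[0]=3
Ev 4: PC=0 idx=0 pred=T actual=T -> ctr[0]=3
Ev 5: PC=0 idx=0 pred=T actual=N -> ctr[0]=2
Ev 6: PC=3 idx=1 pred=T actual=N -> ctr[1]=2
Ev 7: PC=3 idx=1 pred=T actual=T -> ctr[1]=3
Ev 8: PC=0 idx=0 pred=T actual=T -> ctr[0]=3
Ev 9: PC=0 idx=0 pred=T actual=T -> ctr[0]=3
Ev 10: PC=3 idx=1 pred=T actual=T -> ctr[1]=3
Ev 11: PC=0 idx=0 pred=T actual=N -> ctr[0]=2
Ev 12: PC=3 idx=1 pred=T actual=T -> ctr[1]=3
Ev 13: PC=3 idx=1 pred=T actual=T -> ctr[1]=3
Ev 14: PC=3 idx=1 pred=T actual=T -> ctr[1]=3

Answer: 2 3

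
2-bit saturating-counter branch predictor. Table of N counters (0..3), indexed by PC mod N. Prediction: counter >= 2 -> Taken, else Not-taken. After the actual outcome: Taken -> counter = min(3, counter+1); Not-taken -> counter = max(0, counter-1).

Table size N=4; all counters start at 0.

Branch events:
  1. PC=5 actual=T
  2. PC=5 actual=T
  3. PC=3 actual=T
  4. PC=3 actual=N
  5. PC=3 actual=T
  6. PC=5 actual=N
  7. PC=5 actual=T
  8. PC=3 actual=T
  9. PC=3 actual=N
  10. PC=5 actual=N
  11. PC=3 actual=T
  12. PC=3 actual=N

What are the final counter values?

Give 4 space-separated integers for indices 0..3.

Answer: 0 1 0 1

Derivation:
Ev 1: PC=5 idx=1 pred=N actual=T -> ctr[1]=1
Ev 2: PC=5 idx=1 pred=N actual=T -> ctr[1]=2
Ev 3: PC=3 idx=3 pred=N actual=T -> ctr[3]=1
Ev 4: PC=3 idx=3 pred=N actual=N -> ctr[3]=0
Ev 5: PC=3 idx=3 pred=N actual=T -> ctr[3]=1
Ev 6: PC=5 idx=1 pred=T actual=N -> ctr[1]=1
Ev 7: PC=5 idx=1 pred=N actual=T -> ctr[1]=2
Ev 8: PC=3 idx=3 pred=N actual=T -> ctr[3]=2
Ev 9: PC=3 idx=3 pred=T actual=N -> ctr[3]=1
Ev 10: PC=5 idx=1 pred=T actual=N -> ctr[1]=1
Ev 11: PC=3 idx=3 pred=N actual=T -> ctr[3]=2
Ev 12: PC=3 idx=3 pred=T actual=N -> ctr[3]=1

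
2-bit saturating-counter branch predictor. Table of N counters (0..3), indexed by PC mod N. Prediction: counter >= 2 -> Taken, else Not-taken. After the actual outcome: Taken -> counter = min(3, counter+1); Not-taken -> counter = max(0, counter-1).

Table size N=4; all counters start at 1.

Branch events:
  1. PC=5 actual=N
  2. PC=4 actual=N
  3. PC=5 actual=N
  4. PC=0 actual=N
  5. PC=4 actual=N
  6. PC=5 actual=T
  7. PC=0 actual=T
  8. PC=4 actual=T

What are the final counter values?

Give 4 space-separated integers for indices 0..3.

Ev 1: PC=5 idx=1 pred=N actual=N -> ctr[1]=0
Ev 2: PC=4 idx=0 pred=N actual=N -> ctr[0]=0
Ev 3: PC=5 idx=1 pred=N actual=N -> ctr[1]=0
Ev 4: PC=0 idx=0 pred=N actual=N -> ctr[0]=0
Ev 5: PC=4 idx=0 pred=N actual=N -> ctr[0]=0
Ev 6: PC=5 idx=1 pred=N actual=T -> ctr[1]=1
Ev 7: PC=0 idx=0 pred=N actual=T -> ctr[0]=1
Ev 8: PC=4 idx=0 pred=N actual=T -> ctr[0]=2

Answer: 2 1 1 1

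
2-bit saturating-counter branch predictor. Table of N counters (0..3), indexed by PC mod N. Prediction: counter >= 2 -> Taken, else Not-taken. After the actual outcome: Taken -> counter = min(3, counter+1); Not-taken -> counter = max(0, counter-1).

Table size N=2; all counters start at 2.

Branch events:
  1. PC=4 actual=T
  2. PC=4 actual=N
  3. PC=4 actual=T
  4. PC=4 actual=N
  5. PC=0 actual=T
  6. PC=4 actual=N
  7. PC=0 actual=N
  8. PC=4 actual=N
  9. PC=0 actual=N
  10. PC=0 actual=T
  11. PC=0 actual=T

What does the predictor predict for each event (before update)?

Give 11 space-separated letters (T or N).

Answer: T T T T T T T N N N N

Derivation:
Ev 1: PC=4 idx=0 pred=T actual=T -> ctr[0]=3
Ev 2: PC=4 idx=0 pred=T actual=N -> ctr[0]=2
Ev 3: PC=4 idx=0 pred=T actual=T -> ctr[0]=3
Ev 4: PC=4 idx=0 pred=T actual=N -> ctr[0]=2
Ev 5: PC=0 idx=0 pred=T actual=T -> ctr[0]=3
Ev 6: PC=4 idx=0 pred=T actual=N -> ctr[0]=2
Ev 7: PC=0 idx=0 pred=T actual=N -> ctr[0]=1
Ev 8: PC=4 idx=0 pred=N actual=N -> ctr[0]=0
Ev 9: PC=0 idx=0 pred=N actual=N -> ctr[0]=0
Ev 10: PC=0 idx=0 pred=N actual=T -> ctr[0]=1
Ev 11: PC=0 idx=0 pred=N actual=T -> ctr[0]=2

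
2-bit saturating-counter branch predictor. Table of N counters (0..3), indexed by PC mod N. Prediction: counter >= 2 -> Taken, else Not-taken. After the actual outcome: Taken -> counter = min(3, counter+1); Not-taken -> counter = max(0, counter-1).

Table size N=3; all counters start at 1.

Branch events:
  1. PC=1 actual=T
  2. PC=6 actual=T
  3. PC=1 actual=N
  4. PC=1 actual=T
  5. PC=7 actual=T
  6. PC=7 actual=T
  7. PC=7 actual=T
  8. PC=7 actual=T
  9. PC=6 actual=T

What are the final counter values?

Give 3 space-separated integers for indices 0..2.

Ev 1: PC=1 idx=1 pred=N actual=T -> ctr[1]=2
Ev 2: PC=6 idx=0 pred=N actual=T -> ctr[0]=2
Ev 3: PC=1 idx=1 pred=T actual=N -> ctr[1]=1
Ev 4: PC=1 idx=1 pred=N actual=T -> ctr[1]=2
Ev 5: PC=7 idx=1 pred=T actual=T -> ctr[1]=3
Ev 6: PC=7 idx=1 pred=T actual=T -> ctr[1]=3
Ev 7: PC=7 idx=1 pred=T actual=T -> ctr[1]=3
Ev 8: PC=7 idx=1 pred=T actual=T -> ctr[1]=3
Ev 9: PC=6 idx=0 pred=T actual=T -> ctr[0]=3

Answer: 3 3 1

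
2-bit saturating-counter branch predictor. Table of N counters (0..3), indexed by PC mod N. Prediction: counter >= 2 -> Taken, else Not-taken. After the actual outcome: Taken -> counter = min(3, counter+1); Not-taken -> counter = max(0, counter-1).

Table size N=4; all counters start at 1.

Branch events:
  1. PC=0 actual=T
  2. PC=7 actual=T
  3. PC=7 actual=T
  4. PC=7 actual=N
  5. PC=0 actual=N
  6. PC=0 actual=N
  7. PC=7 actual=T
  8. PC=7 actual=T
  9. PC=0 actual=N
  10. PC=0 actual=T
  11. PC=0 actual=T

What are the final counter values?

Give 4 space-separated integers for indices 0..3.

Ev 1: PC=0 idx=0 pred=N actual=T -> ctr[0]=2
Ev 2: PC=7 idx=3 pred=N actual=T -> ctr[3]=2
Ev 3: PC=7 idx=3 pred=T actual=T -> ctr[3]=3
Ev 4: PC=7 idx=3 pred=T actual=N -> ctr[3]=2
Ev 5: PC=0 idx=0 pred=T actual=N -> ctr[0]=1
Ev 6: PC=0 idx=0 pred=N actual=N -> ctr[0]=0
Ev 7: PC=7 idx=3 pred=T actual=T -> ctr[3]=3
Ev 8: PC=7 idx=3 pred=T actual=T -> ctr[3]=3
Ev 9: PC=0 idx=0 pred=N actual=N -> ctr[0]=0
Ev 10: PC=0 idx=0 pred=N actual=T -> ctr[0]=1
Ev 11: PC=0 idx=0 pred=N actual=T -> ctr[0]=2

Answer: 2 1 1 3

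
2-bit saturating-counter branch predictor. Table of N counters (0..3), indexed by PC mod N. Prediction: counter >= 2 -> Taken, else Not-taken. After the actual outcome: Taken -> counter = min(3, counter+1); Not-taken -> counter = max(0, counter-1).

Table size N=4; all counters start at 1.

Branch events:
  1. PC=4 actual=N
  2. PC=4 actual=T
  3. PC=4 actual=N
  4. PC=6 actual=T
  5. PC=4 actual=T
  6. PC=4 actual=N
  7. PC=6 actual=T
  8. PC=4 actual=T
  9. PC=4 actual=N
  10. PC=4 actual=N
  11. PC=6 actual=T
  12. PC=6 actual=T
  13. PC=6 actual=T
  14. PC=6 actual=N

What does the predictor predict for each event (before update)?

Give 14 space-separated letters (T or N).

Answer: N N N N N N T N N N T T T T

Derivation:
Ev 1: PC=4 idx=0 pred=N actual=N -> ctr[0]=0
Ev 2: PC=4 idx=0 pred=N actual=T -> ctr[0]=1
Ev 3: PC=4 idx=0 pred=N actual=N -> ctr[0]=0
Ev 4: PC=6 idx=2 pred=N actual=T -> ctr[2]=2
Ev 5: PC=4 idx=0 pred=N actual=T -> ctr[0]=1
Ev 6: PC=4 idx=0 pred=N actual=N -> ctr[0]=0
Ev 7: PC=6 idx=2 pred=T actual=T -> ctr[2]=3
Ev 8: PC=4 idx=0 pred=N actual=T -> ctr[0]=1
Ev 9: PC=4 idx=0 pred=N actual=N -> ctr[0]=0
Ev 10: PC=4 idx=0 pred=N actual=N -> ctr[0]=0
Ev 11: PC=6 idx=2 pred=T actual=T -> ctr[2]=3
Ev 12: PC=6 idx=2 pred=T actual=T -> ctr[2]=3
Ev 13: PC=6 idx=2 pred=T actual=T -> ctr[2]=3
Ev 14: PC=6 idx=2 pred=T actual=N -> ctr[2]=2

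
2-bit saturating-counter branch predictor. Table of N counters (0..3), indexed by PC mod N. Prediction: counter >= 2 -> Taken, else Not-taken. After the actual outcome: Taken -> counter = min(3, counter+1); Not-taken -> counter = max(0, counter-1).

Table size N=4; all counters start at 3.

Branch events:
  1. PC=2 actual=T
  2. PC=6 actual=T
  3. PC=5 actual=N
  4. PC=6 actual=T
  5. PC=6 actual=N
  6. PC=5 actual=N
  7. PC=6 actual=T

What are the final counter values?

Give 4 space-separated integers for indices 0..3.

Ev 1: PC=2 idx=2 pred=T actual=T -> ctr[2]=3
Ev 2: PC=6 idx=2 pred=T actual=T -> ctr[2]=3
Ev 3: PC=5 idx=1 pred=T actual=N -> ctr[1]=2
Ev 4: PC=6 idx=2 pred=T actual=T -> ctr[2]=3
Ev 5: PC=6 idx=2 pred=T actual=N -> ctr[2]=2
Ev 6: PC=5 idx=1 pred=T actual=N -> ctr[1]=1
Ev 7: PC=6 idx=2 pred=T actual=T -> ctr[2]=3

Answer: 3 1 3 3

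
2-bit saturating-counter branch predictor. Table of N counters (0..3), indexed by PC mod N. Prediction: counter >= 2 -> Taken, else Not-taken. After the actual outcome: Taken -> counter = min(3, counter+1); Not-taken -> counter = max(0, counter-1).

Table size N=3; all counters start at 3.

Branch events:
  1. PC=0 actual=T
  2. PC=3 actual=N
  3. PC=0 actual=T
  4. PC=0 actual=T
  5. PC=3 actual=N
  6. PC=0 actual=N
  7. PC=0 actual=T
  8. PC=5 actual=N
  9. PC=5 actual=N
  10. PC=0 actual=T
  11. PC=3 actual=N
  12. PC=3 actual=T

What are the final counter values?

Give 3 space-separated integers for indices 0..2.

Answer: 3 3 1

Derivation:
Ev 1: PC=0 idx=0 pred=T actual=T -> ctr[0]=3
Ev 2: PC=3 idx=0 pred=T actual=N -> ctr[0]=2
Ev 3: PC=0 idx=0 pred=T actual=T -> ctr[0]=3
Ev 4: PC=0 idx=0 pred=T actual=T -> ctr[0]=3
Ev 5: PC=3 idx=0 pred=T actual=N -> ctr[0]=2
Ev 6: PC=0 idx=0 pred=T actual=N -> ctr[0]=1
Ev 7: PC=0 idx=0 pred=N actual=T -> ctr[0]=2
Ev 8: PC=5 idx=2 pred=T actual=N -> ctr[2]=2
Ev 9: PC=5 idx=2 pred=T actual=N -> ctr[2]=1
Ev 10: PC=0 idx=0 pred=T actual=T -> ctr[0]=3
Ev 11: PC=3 idx=0 pred=T actual=N -> ctr[0]=2
Ev 12: PC=3 idx=0 pred=T actual=T -> ctr[0]=3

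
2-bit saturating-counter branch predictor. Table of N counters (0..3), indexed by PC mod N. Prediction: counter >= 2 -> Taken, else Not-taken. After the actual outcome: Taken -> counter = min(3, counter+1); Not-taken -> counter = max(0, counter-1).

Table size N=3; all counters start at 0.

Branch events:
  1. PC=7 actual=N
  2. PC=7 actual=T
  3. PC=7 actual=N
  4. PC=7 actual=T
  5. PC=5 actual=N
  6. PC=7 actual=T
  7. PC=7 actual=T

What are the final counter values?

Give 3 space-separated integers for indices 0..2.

Ev 1: PC=7 idx=1 pred=N actual=N -> ctr[1]=0
Ev 2: PC=7 idx=1 pred=N actual=T -> ctr[1]=1
Ev 3: PC=7 idx=1 pred=N actual=N -> ctr[1]=0
Ev 4: PC=7 idx=1 pred=N actual=T -> ctr[1]=1
Ev 5: PC=5 idx=2 pred=N actual=N -> ctr[2]=0
Ev 6: PC=7 idx=1 pred=N actual=T -> ctr[1]=2
Ev 7: PC=7 idx=1 pred=T actual=T -> ctr[1]=3

Answer: 0 3 0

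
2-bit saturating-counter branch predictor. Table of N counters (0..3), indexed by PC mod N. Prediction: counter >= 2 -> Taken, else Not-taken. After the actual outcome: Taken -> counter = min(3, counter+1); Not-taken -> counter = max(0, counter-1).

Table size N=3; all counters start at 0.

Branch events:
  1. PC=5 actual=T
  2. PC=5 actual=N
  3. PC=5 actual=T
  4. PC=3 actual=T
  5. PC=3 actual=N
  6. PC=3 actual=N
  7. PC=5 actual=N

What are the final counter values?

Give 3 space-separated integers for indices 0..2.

Ev 1: PC=5 idx=2 pred=N actual=T -> ctr[2]=1
Ev 2: PC=5 idx=2 pred=N actual=N -> ctr[2]=0
Ev 3: PC=5 idx=2 pred=N actual=T -> ctr[2]=1
Ev 4: PC=3 idx=0 pred=N actual=T -> ctr[0]=1
Ev 5: PC=3 idx=0 pred=N actual=N -> ctr[0]=0
Ev 6: PC=3 idx=0 pred=N actual=N -> ctr[0]=0
Ev 7: PC=5 idx=2 pred=N actual=N -> ctr[2]=0

Answer: 0 0 0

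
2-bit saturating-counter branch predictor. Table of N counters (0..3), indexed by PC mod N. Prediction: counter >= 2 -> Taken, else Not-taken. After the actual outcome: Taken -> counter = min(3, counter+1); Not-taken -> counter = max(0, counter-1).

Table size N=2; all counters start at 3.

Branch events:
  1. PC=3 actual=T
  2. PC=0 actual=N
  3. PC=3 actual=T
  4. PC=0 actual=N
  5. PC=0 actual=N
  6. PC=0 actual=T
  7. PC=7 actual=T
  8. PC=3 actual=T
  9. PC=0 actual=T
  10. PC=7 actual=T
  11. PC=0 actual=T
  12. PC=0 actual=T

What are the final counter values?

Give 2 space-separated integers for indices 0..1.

Ev 1: PC=3 idx=1 pred=T actual=T -> ctr[1]=3
Ev 2: PC=0 idx=0 pred=T actual=N -> ctr[0]=2
Ev 3: PC=3 idx=1 pred=T actual=T -> ctr[1]=3
Ev 4: PC=0 idx=0 pred=T actual=N -> ctr[0]=1
Ev 5: PC=0 idx=0 pred=N actual=N -> ctr[0]=0
Ev 6: PC=0 idx=0 pred=N actual=T -> ctr[0]=1
Ev 7: PC=7 idx=1 pred=T actual=T -> ctr[1]=3
Ev 8: PC=3 idx=1 pred=T actual=T -> ctr[1]=3
Ev 9: PC=0 idx=0 pred=N actual=T -> ctr[0]=2
Ev 10: PC=7 idx=1 pred=T actual=T -> ctr[1]=3
Ev 11: PC=0 idx=0 pred=T actual=T -> ctr[0]=3
Ev 12: PC=0 idx=0 pred=T actual=T -> ctr[0]=3

Answer: 3 3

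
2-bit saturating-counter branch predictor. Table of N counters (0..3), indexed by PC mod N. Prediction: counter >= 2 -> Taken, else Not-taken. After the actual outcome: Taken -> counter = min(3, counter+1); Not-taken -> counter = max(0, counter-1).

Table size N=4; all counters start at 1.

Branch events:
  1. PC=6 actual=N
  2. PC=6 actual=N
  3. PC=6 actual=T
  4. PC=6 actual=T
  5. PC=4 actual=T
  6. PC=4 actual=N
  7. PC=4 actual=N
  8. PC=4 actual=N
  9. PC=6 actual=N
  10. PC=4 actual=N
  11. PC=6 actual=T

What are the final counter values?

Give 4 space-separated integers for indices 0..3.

Ev 1: PC=6 idx=2 pred=N actual=N -> ctr[2]=0
Ev 2: PC=6 idx=2 pred=N actual=N -> ctr[2]=0
Ev 3: PC=6 idx=2 pred=N actual=T -> ctr[2]=1
Ev 4: PC=6 idx=2 pred=N actual=T -> ctr[2]=2
Ev 5: PC=4 idx=0 pred=N actual=T -> ctr[0]=2
Ev 6: PC=4 idx=0 pred=T actual=N -> ctr[0]=1
Ev 7: PC=4 idx=0 pred=N actual=N -> ctr[0]=0
Ev 8: PC=4 idx=0 pred=N actual=N -> ctr[0]=0
Ev 9: PC=6 idx=2 pred=T actual=N -> ctr[2]=1
Ev 10: PC=4 idx=0 pred=N actual=N -> ctr[0]=0
Ev 11: PC=6 idx=2 pred=N actual=T -> ctr[2]=2

Answer: 0 1 2 1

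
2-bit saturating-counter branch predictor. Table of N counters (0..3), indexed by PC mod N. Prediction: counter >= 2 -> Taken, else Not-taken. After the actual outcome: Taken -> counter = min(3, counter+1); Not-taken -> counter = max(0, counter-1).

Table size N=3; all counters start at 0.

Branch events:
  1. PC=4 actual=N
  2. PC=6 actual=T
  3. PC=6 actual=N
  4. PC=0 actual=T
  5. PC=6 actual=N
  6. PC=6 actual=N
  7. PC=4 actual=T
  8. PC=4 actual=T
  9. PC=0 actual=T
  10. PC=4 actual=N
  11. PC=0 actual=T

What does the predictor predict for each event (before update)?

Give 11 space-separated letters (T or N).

Ev 1: PC=4 idx=1 pred=N actual=N -> ctr[1]=0
Ev 2: PC=6 idx=0 pred=N actual=T -> ctr[0]=1
Ev 3: PC=6 idx=0 pred=N actual=N -> ctr[0]=0
Ev 4: PC=0 idx=0 pred=N actual=T -> ctr[0]=1
Ev 5: PC=6 idx=0 pred=N actual=N -> ctr[0]=0
Ev 6: PC=6 idx=0 pred=N actual=N -> ctr[0]=0
Ev 7: PC=4 idx=1 pred=N actual=T -> ctr[1]=1
Ev 8: PC=4 idx=1 pred=N actual=T -> ctr[1]=2
Ev 9: PC=0 idx=0 pred=N actual=T -> ctr[0]=1
Ev 10: PC=4 idx=1 pred=T actual=N -> ctr[1]=1
Ev 11: PC=0 idx=0 pred=N actual=T -> ctr[0]=2

Answer: N N N N N N N N N T N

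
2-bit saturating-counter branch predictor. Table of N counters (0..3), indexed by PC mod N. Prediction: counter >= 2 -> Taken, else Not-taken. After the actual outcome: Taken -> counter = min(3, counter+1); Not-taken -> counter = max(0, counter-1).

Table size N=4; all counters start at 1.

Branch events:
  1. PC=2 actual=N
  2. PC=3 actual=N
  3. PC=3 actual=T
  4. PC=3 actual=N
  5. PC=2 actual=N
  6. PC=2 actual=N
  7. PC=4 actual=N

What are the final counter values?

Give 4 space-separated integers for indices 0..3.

Answer: 0 1 0 0

Derivation:
Ev 1: PC=2 idx=2 pred=N actual=N -> ctr[2]=0
Ev 2: PC=3 idx=3 pred=N actual=N -> ctr[3]=0
Ev 3: PC=3 idx=3 pred=N actual=T -> ctr[3]=1
Ev 4: PC=3 idx=3 pred=N actual=N -> ctr[3]=0
Ev 5: PC=2 idx=2 pred=N actual=N -> ctr[2]=0
Ev 6: PC=2 idx=2 pred=N actual=N -> ctr[2]=0
Ev 7: PC=4 idx=0 pred=N actual=N -> ctr[0]=0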